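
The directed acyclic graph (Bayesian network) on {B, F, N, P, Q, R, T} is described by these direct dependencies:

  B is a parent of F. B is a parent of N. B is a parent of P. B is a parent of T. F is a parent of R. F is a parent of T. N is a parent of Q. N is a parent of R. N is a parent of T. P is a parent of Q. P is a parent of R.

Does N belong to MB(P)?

Yes

N is a co-parent of P: both are parents of Q, R.
So N ∈ MB(P).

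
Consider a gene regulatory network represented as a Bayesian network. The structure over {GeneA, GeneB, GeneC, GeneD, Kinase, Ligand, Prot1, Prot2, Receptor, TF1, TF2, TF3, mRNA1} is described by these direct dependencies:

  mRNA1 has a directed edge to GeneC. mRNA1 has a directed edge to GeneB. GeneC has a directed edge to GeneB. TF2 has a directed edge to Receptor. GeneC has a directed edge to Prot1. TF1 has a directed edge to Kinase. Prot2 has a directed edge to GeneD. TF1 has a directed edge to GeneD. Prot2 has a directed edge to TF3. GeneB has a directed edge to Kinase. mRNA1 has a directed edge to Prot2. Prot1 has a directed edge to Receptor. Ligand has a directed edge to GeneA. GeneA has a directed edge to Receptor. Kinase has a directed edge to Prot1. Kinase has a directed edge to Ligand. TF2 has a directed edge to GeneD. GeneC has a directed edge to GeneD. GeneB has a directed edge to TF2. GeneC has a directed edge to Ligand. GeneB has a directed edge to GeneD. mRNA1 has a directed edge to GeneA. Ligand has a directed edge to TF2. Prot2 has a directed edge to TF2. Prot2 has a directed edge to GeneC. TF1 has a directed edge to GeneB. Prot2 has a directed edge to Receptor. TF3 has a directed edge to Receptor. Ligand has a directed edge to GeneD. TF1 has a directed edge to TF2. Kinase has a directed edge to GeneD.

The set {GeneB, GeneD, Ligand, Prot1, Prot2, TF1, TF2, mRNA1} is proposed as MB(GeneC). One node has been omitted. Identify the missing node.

Recall MB(v) = parents ∪ children ∪ spouses, where spouses are the other parents of v's children.
Parents of GeneC: Prot2, mRNA1.
Ch(GeneC) = {GeneB, GeneD, Ligand, Prot1}.
For each child, the remaining parents (spouses of GeneC):
  GeneB's other parents are TF1, mRNA1.
  parents(Ligand) \ {GeneC} = {Kinase}.
  Prot1 also has parent Kinase.
  GeneD also has parents GeneB, Kinase, Ligand, Prot2, TF1, TF2.
MB(GeneC) = {GeneB, GeneD, Kinase, Ligand, Prot1, Prot2, TF1, TF2, mRNA1}.
Comparing with the claimed set, Kinase is missing.

Kinase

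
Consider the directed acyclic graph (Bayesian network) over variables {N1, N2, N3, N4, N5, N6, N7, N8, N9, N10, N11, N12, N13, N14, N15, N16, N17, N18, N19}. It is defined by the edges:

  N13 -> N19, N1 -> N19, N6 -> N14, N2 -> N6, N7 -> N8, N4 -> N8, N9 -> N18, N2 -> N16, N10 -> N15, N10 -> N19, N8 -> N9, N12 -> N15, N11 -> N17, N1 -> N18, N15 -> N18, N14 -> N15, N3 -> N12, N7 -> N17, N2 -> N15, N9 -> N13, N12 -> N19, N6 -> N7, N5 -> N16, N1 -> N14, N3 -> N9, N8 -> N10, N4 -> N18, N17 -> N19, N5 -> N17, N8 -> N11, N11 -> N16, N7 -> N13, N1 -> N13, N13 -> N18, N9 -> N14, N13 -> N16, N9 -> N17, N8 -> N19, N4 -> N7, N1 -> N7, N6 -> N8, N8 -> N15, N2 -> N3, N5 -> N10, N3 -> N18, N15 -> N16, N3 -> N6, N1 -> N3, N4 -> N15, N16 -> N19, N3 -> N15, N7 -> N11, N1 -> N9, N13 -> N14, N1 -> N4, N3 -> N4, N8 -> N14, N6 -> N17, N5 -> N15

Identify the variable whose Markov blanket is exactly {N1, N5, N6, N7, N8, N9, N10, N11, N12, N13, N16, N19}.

N17

The target node must have every member of {N1, N5, N6, N7, N8, N9, N10, N11, N12, N13, N16, N19} as a parent, child, or co-parent, and no others.
Parents of N17: N5, N6, N7, N9, N11; children: N19; co-parents: N1, N8, N10, N12, N13, N16.
These exactly cover the given set, so the node is N17.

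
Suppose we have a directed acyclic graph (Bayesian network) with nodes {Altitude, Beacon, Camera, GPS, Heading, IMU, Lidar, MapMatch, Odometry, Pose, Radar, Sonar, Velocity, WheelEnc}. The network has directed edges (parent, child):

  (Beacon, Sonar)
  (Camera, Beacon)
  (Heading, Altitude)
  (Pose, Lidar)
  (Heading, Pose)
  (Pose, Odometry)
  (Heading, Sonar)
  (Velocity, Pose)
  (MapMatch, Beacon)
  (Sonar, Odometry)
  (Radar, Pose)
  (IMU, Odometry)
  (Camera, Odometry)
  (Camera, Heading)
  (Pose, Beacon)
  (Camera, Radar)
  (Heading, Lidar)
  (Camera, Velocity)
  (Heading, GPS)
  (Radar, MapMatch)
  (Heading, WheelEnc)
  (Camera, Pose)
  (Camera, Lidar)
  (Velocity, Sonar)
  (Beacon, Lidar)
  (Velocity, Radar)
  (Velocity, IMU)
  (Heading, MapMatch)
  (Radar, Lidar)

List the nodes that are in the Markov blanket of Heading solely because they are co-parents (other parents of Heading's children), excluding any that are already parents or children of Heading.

Children of Heading: Altitude, GPS, Lidar, MapMatch, Pose, Sonar, WheelEnc.
  WheelEnc: no additional parents.
  parents(Pose) \ {Heading} = {Camera, Radar, Velocity}.
  MapMatch also has parent Radar.
  Sonar also has parents Beacon, Velocity.
  GPS: no additional parents.
  Altitude: no additional parents.
  parents(Lidar) \ {Heading} = {Beacon, Camera, Pose, Radar}.
Excluding nodes already adjacent to Heading (Altitude, Camera, GPS, Lidar, MapMatch, Pose, Sonar, WheelEnc), the co-parent-only contribution is {Beacon, Radar, Velocity}.

{Beacon, Radar, Velocity}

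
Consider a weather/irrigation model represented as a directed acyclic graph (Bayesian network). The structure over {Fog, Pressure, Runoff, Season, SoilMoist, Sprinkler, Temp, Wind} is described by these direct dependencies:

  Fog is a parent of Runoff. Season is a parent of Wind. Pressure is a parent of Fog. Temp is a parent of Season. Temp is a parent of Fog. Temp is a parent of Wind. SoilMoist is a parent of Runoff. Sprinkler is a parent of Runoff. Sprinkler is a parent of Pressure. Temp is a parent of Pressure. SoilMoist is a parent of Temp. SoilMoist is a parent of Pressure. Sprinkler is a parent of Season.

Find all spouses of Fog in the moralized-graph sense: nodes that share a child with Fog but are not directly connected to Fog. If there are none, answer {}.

Children of Fog: Runoff.
  Runoff also has parents SoilMoist, Sprinkler.
Excluding nodes already adjacent to Fog (Pressure, Runoff, Temp), the co-parent-only contribution is {SoilMoist, Sprinkler}.

{SoilMoist, Sprinkler}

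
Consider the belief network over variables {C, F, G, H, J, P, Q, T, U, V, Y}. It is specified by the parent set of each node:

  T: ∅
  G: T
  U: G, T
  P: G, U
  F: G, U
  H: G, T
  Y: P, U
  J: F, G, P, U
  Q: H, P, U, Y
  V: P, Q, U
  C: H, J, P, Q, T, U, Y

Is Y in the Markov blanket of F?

A node's Markov blanket = Pa ∪ Ch ∪ (parents of Ch other than the node itself).
F's parents: G, U.
F has child J.
Co-parents of F (other parents of its children):
  J: G, P, U
MB(F) = {G, J, P, U}; Y is not in this set.

No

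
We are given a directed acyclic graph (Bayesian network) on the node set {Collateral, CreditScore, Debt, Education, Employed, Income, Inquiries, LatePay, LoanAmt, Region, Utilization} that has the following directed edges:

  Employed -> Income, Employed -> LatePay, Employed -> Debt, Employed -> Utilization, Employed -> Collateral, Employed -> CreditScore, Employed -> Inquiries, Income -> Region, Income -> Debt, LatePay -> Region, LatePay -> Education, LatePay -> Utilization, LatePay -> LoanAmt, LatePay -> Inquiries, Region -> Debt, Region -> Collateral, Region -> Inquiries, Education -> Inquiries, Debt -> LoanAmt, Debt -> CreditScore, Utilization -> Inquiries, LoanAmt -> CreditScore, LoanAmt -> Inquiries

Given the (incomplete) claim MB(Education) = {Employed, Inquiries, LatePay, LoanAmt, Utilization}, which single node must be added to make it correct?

Region

Recall MB(v) = parents ∪ children ∪ spouses, where spouses are the other parents of v's children.
Pa(Education) = {LatePay}.
Education has child Inquiries.
Co-parents of Education (other parents of its children):
  Inquiries's other parents are Employed, LatePay, LoanAmt, Region, Utilization.
MB(Education) = {Employed, Inquiries, LatePay, LoanAmt, Region, Utilization}.
Comparing with the claimed set, Region is missing.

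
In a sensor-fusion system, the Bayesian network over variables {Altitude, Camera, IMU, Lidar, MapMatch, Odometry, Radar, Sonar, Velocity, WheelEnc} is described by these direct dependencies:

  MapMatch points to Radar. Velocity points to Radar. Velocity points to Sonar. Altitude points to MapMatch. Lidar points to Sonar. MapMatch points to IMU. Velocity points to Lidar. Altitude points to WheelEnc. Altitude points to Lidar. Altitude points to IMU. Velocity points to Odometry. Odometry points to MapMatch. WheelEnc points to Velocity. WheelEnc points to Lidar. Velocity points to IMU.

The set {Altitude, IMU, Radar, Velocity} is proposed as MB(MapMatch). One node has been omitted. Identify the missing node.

MapMatch has parents Altitude, Odometry.
MapMatch has children IMU, Radar.
Parents of each child, excluding MapMatch:
  parents(Radar) \ {MapMatch} = {Velocity}.
  IMU also has parents Altitude, Velocity.
MB(MapMatch) = {Altitude, IMU, Odometry, Radar, Velocity}.
Comparing with the claimed set, Odometry is missing.

Odometry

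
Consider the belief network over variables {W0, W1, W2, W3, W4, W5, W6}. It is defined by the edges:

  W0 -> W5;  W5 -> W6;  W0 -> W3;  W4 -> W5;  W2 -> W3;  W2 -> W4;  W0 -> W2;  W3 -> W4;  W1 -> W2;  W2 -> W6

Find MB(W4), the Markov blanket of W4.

{W0, W2, W3, W5}

Children of W4: W5.
W4's parents: W2, W3.
Parents of each child, excluding W4:
  parents(W5) \ {W4} = {W0}.
Taking the union gives {W0, W2, W3, W5}.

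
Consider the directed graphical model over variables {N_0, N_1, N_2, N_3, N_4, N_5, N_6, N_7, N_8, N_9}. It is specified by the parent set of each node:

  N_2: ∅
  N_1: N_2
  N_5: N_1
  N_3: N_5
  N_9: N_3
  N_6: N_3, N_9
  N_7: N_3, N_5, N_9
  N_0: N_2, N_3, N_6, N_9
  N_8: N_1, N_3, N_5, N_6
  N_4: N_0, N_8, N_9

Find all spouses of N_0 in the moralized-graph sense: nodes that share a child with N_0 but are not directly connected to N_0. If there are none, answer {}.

{N_8}

Children of N_0: N_4.
  N_4 also has parents N_8, N_9.
Excluding nodes already adjacent to N_0 (N_2, N_3, N_4, N_6, N_9), the co-parent-only contribution is {N_8}.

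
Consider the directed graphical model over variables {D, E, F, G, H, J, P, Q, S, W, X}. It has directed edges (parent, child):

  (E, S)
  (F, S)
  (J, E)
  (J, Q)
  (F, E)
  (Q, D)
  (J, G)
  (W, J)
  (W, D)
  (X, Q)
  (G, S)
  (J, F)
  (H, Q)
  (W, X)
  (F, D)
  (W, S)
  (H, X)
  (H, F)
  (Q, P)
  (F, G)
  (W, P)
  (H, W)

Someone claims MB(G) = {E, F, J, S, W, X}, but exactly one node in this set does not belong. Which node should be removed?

A node's Markov blanket = Pa ∪ Ch ∪ (parents of Ch other than the node itself).
G's children: S.
G's parents: F, J.
For each child, the remaining parents (spouses of G):
  parents(S) \ {G} = {E, F, W}.
MB(G) = {E, F, J, S, W}.
X is neither a parent, child, nor co-parent of G, so it does not belong.

X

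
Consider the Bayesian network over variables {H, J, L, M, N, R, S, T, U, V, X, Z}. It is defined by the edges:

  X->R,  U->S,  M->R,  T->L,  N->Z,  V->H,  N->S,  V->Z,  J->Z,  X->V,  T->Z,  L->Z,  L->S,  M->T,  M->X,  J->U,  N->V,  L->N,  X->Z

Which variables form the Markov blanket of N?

{J, L, S, T, U, V, X, Z}

N's children: S, V, Z.
Pa(N) = {L}.
Co-parents of N (other parents of its children):
  V: X
  S: L, U
  Z: J, L, T, V, X
So the Markov blanket of N is {J, L, S, T, U, V, X, Z}.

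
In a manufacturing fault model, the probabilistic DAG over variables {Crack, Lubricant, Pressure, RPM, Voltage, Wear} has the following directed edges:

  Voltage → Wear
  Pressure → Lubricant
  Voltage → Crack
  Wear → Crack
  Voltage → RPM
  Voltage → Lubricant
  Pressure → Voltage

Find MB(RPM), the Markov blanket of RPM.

Recall MB(v) = parents ∪ children ∪ spouses, where spouses are the other parents of v's children.
Pa(RPM) = {Voltage}.
RPM's children: none.
RPM has no children, so there are no co-parents.
So the Markov blanket of RPM is {Voltage}.

{Voltage}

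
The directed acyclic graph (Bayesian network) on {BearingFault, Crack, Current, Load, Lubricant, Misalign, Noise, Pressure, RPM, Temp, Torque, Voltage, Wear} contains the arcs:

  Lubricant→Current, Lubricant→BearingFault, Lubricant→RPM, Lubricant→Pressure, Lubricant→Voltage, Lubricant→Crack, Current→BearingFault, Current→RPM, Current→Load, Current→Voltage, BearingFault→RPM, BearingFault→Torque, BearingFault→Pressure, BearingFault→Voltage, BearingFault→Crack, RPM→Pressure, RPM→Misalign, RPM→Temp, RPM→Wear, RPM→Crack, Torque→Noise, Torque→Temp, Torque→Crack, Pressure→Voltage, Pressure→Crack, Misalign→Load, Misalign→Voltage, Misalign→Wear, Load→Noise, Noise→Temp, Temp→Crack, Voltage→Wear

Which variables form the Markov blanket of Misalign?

The Markov blanket of a node is its parents, its children, and the other parents of its children.
Misalign has children Load, Voltage, Wear.
Pa(Misalign) = {RPM}.
For each child, the remaining parents (spouses of Misalign):
  Load also has parent Current.
  Voltage also has parents BearingFault, Current, Lubricant, Pressure.
  parents(Wear) \ {Misalign} = {RPM, Voltage}.
So the Markov blanket of Misalign is {BearingFault, Current, Load, Lubricant, Pressure, RPM, Voltage, Wear}.

{BearingFault, Current, Load, Lubricant, Pressure, RPM, Voltage, Wear}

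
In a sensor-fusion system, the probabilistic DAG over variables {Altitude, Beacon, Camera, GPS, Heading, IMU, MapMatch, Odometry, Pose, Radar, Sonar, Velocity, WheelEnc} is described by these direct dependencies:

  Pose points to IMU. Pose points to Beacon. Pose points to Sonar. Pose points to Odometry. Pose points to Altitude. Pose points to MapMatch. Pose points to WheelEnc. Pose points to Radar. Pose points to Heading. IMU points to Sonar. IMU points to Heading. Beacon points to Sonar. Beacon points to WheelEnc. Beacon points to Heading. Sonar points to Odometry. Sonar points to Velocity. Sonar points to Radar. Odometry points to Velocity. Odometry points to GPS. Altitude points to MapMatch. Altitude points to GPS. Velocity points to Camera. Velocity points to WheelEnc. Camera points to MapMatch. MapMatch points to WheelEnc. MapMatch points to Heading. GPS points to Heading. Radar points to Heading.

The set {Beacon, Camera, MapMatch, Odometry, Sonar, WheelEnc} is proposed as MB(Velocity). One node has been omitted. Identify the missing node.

Children of Velocity: Camera, WheelEnc.
Velocity has parents Odometry, Sonar.
Other parents of Velocity's children:
  Camera: no additional parents.
  WheelEnc also has parents Beacon, MapMatch, Pose.
MB(Velocity) = {Beacon, Camera, MapMatch, Odometry, Pose, Sonar, WheelEnc}.
Comparing with the claimed set, Pose is missing.

Pose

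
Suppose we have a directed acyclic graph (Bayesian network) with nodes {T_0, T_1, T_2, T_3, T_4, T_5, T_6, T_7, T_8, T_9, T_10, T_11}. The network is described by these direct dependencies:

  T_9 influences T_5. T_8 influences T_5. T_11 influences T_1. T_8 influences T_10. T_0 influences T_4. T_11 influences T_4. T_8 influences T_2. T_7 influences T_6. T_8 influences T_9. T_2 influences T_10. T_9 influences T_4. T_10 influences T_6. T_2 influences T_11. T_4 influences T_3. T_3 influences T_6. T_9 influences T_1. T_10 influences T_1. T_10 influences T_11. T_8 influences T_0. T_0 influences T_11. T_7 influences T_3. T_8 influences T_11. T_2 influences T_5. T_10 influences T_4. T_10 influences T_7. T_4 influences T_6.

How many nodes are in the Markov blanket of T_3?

4

The Markov blanket of a node is its parents, its children, and the other parents of its children.
Children of T_3: T_6.
T_3 has parents T_4, T_7.
Co-parents of T_3 (other parents of its children):
  T_6: T_4, T_7, T_10
MB(T_3) = {T_4, T_6, T_7, T_10}, which has 4 nodes.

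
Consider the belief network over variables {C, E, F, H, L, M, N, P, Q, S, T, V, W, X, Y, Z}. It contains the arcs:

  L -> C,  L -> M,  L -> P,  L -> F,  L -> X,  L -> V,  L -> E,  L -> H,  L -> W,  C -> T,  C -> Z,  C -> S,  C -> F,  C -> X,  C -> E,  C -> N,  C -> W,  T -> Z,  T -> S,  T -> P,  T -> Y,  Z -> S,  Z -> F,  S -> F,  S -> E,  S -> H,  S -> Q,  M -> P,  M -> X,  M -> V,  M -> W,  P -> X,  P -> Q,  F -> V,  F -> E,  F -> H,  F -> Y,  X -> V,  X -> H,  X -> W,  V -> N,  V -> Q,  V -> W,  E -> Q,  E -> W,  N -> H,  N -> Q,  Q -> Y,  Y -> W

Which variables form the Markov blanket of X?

A node's Markov blanket = Pa ∪ Ch ∪ (parents of Ch other than the node itself).
X has parents C, L, M, P.
X has children H, V, W.
For each child, the remaining parents (spouses of X):
  V's other parents are F, L, M.
  H also has parents F, L, N, S.
  W's other parents are C, E, L, M, V, Y.
So the Markov blanket of X is {C, E, F, H, L, M, N, P, S, V, W, Y}.

{C, E, F, H, L, M, N, P, S, V, W, Y}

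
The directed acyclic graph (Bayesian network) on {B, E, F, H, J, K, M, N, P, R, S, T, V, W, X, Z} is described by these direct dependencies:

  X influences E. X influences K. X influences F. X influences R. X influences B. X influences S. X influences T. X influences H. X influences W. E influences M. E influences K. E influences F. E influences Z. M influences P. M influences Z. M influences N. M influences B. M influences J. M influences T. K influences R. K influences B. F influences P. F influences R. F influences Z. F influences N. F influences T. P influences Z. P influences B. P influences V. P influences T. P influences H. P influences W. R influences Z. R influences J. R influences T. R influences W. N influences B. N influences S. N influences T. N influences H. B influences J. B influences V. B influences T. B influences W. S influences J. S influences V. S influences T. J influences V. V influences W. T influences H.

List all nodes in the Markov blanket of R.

A node's Markov blanket = Pa ∪ Ch ∪ (parents of Ch other than the node itself).
Parents of R: F, K, X.
Ch(R) = {J, T, W, Z}.
Parents of each child, excluding R:
  Z also has parents E, F, M, P.
  J's other parents are B, M, S.
  T also has parents B, F, M, N, P, S, X.
  W's other parents are B, P, V, X.
So the Markov blanket of R is {B, E, F, J, K, M, N, P, S, T, V, W, X, Z}.

{B, E, F, J, K, M, N, P, S, T, V, W, X, Z}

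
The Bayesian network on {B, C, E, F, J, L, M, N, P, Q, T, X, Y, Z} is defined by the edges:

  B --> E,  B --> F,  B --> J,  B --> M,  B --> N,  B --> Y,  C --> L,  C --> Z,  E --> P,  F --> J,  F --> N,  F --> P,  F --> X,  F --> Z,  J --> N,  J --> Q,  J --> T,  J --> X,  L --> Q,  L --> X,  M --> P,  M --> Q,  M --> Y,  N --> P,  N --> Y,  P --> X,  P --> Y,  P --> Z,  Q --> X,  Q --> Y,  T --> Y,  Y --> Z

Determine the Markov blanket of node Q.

A node's Markov blanket = Pa ∪ Ch ∪ (parents of Ch other than the node itself).
Pa(Q) = {J, L, M}.
Q has children X, Y.
Parents of each child, excluding Q:
  X: F, J, L, P
  Y: B, M, N, P, T
Taking the union gives {B, F, J, L, M, N, P, T, X, Y}.

{B, F, J, L, M, N, P, T, X, Y}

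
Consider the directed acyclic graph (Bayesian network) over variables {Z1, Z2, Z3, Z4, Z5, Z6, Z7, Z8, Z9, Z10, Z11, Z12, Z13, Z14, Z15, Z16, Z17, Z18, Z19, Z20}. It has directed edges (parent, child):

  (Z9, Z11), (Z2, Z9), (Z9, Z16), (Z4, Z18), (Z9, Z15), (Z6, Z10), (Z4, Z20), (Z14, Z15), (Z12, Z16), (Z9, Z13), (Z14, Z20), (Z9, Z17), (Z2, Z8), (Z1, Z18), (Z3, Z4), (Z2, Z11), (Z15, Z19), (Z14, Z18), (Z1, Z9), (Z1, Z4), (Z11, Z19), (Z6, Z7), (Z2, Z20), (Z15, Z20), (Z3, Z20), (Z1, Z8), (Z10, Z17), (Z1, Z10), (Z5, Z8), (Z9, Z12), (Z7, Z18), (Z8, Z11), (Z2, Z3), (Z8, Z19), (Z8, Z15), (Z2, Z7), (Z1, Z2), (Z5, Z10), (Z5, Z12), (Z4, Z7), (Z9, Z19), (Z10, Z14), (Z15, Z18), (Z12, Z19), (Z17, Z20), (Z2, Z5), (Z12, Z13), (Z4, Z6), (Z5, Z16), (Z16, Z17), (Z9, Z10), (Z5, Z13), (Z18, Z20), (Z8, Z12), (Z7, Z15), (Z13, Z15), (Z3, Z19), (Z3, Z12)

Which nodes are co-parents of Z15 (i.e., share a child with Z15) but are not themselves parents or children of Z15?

Children of Z15: Z18, Z19, Z20.
  Z18: Z1, Z4, Z7, Z14
  Z19: Z3, Z8, Z9, Z11, Z12
  Z20: Z2, Z3, Z4, Z14, Z17, Z18
Excluding nodes already adjacent to Z15 (Z7, Z8, Z9, Z13, Z14, Z18, Z19, Z20), the co-parent-only contribution is {Z1, Z2, Z3, Z4, Z11, Z12, Z17}.

{Z1, Z2, Z3, Z4, Z11, Z12, Z17}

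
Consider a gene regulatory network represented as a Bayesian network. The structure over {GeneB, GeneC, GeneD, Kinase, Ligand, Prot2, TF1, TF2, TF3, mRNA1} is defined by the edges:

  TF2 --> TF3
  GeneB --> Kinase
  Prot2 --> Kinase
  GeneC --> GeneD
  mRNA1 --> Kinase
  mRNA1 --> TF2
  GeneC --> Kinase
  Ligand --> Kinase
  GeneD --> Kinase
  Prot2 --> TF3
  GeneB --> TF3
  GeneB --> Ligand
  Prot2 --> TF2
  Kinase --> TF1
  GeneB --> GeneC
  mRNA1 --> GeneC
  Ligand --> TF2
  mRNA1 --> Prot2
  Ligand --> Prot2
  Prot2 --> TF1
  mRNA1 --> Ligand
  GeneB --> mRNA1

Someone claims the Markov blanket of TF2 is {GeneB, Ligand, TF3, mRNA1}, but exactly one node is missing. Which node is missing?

Parents of TF2: Ligand, Prot2, mRNA1.
TF2's children: TF3.
Parents of each child, excluding TF2:
  TF3 also has parents GeneB, Prot2.
MB(TF2) = {GeneB, Ligand, Prot2, TF3, mRNA1}.
Comparing with the claimed set, Prot2 is missing.

Prot2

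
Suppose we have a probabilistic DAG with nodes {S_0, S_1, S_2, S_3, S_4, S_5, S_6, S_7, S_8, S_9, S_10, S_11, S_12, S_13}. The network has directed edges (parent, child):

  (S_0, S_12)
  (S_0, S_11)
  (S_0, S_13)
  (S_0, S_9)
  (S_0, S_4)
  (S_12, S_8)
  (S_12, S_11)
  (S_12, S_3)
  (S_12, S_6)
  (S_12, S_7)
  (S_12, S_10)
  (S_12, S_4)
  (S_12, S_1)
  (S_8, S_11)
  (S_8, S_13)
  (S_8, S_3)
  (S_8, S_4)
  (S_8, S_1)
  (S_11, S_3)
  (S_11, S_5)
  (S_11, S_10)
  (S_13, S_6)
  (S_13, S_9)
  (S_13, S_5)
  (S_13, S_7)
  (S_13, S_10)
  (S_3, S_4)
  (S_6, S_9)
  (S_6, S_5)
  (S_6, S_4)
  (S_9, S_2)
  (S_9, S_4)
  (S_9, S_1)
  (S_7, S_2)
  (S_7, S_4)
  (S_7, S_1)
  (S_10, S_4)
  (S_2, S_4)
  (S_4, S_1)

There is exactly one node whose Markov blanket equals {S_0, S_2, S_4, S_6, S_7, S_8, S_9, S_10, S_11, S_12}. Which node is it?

S_3

The target node must have every member of {S_0, S_2, S_4, S_6, S_7, S_8, S_9, S_10, S_11, S_12} as a parent, child, or co-parent, and no others.
Parents of S_3: S_8, S_11, S_12; children: S_4; co-parents: S_0, S_2, S_6, S_7, S_8, S_9, S_10, S_12.
These exactly cover the given set, so the node is S_3.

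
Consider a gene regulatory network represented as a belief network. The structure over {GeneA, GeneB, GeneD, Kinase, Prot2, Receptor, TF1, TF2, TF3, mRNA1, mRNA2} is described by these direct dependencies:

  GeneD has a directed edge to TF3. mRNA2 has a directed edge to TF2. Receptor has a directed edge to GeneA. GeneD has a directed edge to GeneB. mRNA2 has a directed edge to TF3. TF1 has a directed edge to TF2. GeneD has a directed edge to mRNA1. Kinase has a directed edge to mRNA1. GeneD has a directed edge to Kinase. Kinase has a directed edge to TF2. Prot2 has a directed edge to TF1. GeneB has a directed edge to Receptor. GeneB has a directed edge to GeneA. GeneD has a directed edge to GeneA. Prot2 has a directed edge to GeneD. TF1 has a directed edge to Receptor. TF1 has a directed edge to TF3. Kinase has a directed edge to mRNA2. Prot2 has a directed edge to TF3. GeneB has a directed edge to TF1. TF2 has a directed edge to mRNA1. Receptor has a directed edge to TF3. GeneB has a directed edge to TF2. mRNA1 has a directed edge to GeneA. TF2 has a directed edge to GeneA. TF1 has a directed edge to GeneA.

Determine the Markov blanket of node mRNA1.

{GeneA, GeneB, GeneD, Kinase, Receptor, TF1, TF2}

By definition, MB(mRNA1) is built from mRNA1's parents, mRNA1's children, and the co-parents of mRNA1.
mRNA1 has parents GeneD, Kinase, TF2.
mRNA1 has child GeneA.
Parents of each child, excluding mRNA1:
  GeneA's other parents are GeneB, GeneD, Receptor, TF1, TF2.
MB(mRNA1) = {GeneA, GeneB, GeneD, Kinase, Receptor, TF1, TF2}.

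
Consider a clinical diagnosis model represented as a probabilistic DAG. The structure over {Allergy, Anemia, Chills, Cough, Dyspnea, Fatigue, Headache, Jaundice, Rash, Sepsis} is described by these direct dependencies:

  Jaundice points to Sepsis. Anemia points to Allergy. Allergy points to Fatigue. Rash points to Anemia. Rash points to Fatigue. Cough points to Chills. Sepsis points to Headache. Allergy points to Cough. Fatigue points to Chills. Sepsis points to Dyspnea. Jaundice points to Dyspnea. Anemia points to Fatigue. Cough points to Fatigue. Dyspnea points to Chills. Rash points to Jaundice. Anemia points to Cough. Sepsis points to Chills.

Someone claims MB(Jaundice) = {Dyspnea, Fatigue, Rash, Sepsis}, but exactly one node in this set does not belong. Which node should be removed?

Fatigue

A node's Markov blanket = Pa ∪ Ch ∪ (parents of Ch other than the node itself).
Ch(Jaundice) = {Dyspnea, Sepsis}.
Parents of Jaundice: Rash.
Parents of each child, excluding Jaundice:
  Sepsis: —
  Dyspnea: Sepsis
MB(Jaundice) = {Dyspnea, Rash, Sepsis}.
Fatigue is neither a parent, child, nor co-parent of Jaundice, so it does not belong.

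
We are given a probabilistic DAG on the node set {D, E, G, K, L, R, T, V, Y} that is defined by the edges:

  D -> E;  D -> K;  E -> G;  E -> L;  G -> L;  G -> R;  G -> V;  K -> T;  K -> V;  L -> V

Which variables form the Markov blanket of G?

{E, K, L, R, V}

Parents of G: E.
Ch(G) = {L, R, V}.
Co-parents of G (other parents of its children):
  L also has parent E.
  R: no additional parents.
  V's other parents are K, L.
So the Markov blanket of G is {E, K, L, R, V}.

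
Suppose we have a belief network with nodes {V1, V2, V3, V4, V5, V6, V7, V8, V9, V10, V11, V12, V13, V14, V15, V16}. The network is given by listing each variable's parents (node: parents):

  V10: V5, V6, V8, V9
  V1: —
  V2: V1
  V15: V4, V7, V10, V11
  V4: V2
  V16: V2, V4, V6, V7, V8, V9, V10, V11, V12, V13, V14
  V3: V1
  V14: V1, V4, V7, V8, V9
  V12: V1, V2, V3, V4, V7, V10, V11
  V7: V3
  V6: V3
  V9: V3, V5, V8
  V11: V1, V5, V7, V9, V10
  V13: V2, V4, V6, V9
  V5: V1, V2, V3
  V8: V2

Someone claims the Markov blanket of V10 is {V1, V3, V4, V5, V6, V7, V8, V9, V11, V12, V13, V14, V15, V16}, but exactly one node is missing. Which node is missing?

Ch(V10) = {V11, V12, V15, V16}.
V10's parents: V5, V6, V8, V9.
Parents of each child, excluding V10:
  parents(V11) \ {V10} = {V1, V5, V7, V9}.
  V12 also has parents V1, V2, V3, V4, V7, V11.
  V15's other parents are V4, V7, V11.
  V16 also has parents V2, V4, V6, V7, V8, V9, V11, V12, V13, V14.
MB(V10) = {V1, V2, V3, V4, V5, V6, V7, V8, V9, V11, V12, V13, V14, V15, V16}.
Comparing with the claimed set, V2 is missing.

V2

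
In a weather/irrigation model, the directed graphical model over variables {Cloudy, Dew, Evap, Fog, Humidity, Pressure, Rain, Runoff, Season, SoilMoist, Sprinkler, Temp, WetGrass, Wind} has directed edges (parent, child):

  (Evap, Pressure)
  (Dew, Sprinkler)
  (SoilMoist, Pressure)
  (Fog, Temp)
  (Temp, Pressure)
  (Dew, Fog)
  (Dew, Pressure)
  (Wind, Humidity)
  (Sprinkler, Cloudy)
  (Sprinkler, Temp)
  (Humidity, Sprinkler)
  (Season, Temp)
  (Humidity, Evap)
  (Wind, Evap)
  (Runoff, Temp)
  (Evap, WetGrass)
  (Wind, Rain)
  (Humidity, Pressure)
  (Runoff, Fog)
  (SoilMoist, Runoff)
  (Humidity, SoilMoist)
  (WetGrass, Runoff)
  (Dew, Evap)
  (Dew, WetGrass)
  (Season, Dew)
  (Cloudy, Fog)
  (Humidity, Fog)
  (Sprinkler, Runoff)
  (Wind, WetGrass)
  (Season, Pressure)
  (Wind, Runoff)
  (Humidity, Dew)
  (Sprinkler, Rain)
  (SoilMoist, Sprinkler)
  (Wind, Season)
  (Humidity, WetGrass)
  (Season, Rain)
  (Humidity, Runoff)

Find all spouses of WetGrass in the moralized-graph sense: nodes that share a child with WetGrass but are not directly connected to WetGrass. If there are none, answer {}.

Children of WetGrass: Runoff.
  Runoff's other parents are Humidity, SoilMoist, Sprinkler, Wind.
Excluding nodes already adjacent to WetGrass (Dew, Evap, Humidity, Runoff, Wind), the co-parent-only contribution is {SoilMoist, Sprinkler}.

{SoilMoist, Sprinkler}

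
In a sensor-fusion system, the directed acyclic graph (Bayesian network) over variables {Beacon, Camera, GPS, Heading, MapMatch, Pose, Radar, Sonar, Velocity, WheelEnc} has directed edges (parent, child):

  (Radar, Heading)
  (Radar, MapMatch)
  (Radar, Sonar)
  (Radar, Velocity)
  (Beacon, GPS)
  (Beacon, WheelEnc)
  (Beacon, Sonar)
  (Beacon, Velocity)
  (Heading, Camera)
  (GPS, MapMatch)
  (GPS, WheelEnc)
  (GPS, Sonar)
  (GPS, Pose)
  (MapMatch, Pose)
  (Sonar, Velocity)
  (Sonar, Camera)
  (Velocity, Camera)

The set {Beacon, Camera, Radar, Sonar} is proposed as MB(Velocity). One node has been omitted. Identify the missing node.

Heading

Parents of Velocity: Beacon, Radar, Sonar.
Children of Velocity: Camera.
Co-parents of Velocity (other parents of its children):
  Camera: Heading, Sonar
MB(Velocity) = {Beacon, Camera, Heading, Radar, Sonar}.
Comparing with the claimed set, Heading is missing.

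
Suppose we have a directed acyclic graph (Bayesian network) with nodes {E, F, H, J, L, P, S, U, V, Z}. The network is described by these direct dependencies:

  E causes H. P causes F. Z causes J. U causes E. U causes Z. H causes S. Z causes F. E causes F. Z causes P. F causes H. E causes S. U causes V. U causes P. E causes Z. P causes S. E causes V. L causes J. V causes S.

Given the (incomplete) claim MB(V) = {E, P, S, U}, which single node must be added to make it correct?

H

Children of V: S.
Parents of V: E, U.
Parents of each child, excluding V:
  S's other parents are E, H, P.
MB(V) = {E, H, P, S, U}.
Comparing with the claimed set, H is missing.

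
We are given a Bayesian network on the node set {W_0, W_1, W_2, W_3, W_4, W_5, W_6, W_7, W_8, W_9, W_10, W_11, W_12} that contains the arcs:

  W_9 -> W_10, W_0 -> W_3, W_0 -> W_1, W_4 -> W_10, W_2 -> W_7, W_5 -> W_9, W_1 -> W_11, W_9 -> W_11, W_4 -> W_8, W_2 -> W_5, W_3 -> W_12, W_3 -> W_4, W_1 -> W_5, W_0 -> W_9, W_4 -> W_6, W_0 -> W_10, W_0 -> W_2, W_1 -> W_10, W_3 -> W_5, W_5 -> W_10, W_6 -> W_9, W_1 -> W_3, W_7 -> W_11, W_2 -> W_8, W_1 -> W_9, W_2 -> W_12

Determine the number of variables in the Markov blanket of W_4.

9

Recall MB(v) = parents ∪ children ∪ spouses, where spouses are the other parents of v's children.
W_4's children: W_6, W_8, W_10.
W_4 has parent W_3.
For each child, the remaining parents (spouses of W_4):
  W_6: —
  W_8: W_2
  W_10: W_0, W_1, W_5, W_9
MB(W_4) = {W_0, W_1, W_2, W_3, W_5, W_6, W_8, W_9, W_10}, which has 9 nodes.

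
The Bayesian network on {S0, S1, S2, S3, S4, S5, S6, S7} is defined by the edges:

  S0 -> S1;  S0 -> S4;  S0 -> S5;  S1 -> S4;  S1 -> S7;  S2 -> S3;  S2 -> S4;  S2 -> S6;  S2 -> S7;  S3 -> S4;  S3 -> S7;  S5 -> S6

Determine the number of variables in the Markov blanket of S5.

Children of S5: S6.
S5's parents: S0.
Co-parents of S5 (other parents of its children):
  S6 also has parent S2.
MB(S5) = {S0, S2, S6}, which has 3 nodes.

3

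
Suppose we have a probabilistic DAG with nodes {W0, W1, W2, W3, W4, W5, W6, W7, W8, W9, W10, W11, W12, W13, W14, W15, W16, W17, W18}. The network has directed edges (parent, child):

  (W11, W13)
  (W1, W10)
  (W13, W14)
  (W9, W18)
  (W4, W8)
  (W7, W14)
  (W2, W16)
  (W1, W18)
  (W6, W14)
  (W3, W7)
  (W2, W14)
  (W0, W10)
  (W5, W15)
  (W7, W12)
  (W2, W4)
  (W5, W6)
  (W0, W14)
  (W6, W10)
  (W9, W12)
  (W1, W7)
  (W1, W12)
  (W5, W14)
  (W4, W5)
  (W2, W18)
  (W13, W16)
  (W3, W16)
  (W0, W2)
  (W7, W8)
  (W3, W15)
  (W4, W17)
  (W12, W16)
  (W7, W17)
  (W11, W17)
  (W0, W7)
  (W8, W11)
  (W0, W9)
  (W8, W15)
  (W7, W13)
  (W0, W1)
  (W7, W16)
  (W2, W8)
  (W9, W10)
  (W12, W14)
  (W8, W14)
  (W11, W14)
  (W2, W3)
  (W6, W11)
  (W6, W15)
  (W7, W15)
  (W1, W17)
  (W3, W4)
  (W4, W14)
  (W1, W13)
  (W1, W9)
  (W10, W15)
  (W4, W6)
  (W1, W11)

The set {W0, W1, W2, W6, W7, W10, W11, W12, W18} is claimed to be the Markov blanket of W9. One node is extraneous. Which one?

Parents of W9: W0, W1.
Ch(W9) = {W10, W12, W18}.
Other parents of W9's children:
  W10's other parents are W0, W1, W6.
  W12 also has parents W1, W7.
  W18 also has parents W1, W2.
MB(W9) = {W0, W1, W2, W6, W7, W10, W12, W18}.
W11 is neither a parent, child, nor co-parent of W9, so it does not belong.

W11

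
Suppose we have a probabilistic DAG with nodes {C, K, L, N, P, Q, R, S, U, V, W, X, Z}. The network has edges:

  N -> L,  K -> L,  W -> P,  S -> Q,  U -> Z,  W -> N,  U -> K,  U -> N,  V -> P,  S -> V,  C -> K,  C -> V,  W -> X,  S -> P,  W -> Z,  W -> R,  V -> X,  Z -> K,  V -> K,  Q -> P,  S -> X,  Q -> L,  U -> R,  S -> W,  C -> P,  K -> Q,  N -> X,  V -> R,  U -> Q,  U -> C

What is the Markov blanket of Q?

{C, K, L, N, P, S, U, V, W}

Q's children: L, P.
Pa(Q) = {K, S, U}.
Other parents of Q's children:
  P also has parents C, S, V, W.
  L's other parents are K, N.
So the Markov blanket of Q is {C, K, L, N, P, S, U, V, W}.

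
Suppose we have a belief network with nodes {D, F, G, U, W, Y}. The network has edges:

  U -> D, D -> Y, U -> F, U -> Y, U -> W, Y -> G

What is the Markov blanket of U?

{D, F, W, Y}

Recall MB(v) = parents ∪ children ∪ spouses, where spouses are the other parents of v's children.
U has no parents.
Ch(U) = {D, F, W, Y}.
Parents of each child, excluding U:
  W: no additional parents.
  D: no additional parents.
  Y also has parent D.
  F: no additional parents.
Taking the union gives {D, F, W, Y}.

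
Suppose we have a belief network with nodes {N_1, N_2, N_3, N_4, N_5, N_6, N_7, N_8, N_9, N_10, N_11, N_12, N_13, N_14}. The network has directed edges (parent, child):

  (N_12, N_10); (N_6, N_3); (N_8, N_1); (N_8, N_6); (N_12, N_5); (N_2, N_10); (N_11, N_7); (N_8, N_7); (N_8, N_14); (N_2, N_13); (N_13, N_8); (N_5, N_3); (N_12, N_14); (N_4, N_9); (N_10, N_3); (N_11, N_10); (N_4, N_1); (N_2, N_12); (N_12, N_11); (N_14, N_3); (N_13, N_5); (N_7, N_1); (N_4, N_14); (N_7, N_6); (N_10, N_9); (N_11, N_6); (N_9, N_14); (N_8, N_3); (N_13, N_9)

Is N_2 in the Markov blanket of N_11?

N_2 is a co-parent of N_11: both are parents of N_10.
So N_2 ∈ MB(N_11).

Yes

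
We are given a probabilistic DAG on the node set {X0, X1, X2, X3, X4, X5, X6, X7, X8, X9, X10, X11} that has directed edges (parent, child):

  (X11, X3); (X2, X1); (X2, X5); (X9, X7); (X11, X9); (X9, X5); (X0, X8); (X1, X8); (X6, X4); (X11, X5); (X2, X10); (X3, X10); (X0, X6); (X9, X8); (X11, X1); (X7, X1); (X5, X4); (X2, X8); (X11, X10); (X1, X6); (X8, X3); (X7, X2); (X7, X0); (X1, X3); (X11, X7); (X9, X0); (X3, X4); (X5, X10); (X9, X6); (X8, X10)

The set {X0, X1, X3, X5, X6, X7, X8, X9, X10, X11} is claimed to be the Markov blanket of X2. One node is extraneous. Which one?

A node's Markov blanket = Pa ∪ Ch ∪ (parents of Ch other than the node itself).
X2's parents: X7.
X2 has children X1, X5, X8, X10.
Other parents of X2's children:
  parents(X5) \ {X2} = {X9, X11}.
  X1's other parents are X7, X11.
  X8 also has parents X0, X1, X9.
  parents(X10) \ {X2} = {X3, X5, X8, X11}.
MB(X2) = {X0, X1, X3, X5, X7, X8, X9, X10, X11}.
X6 is neither a parent, child, nor co-parent of X2, so it does not belong.

X6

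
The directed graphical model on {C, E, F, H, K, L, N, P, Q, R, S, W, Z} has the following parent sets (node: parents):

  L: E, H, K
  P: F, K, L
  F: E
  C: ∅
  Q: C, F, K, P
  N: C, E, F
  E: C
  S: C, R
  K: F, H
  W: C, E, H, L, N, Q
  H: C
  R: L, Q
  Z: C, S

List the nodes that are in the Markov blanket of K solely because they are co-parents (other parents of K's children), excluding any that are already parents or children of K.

Children of K: L, P, Q.
  L also has parents E, H.
  P also has parents F, L.
  Q's other parents are C, F, P.
Excluding nodes already adjacent to K (F, H, L, P, Q), the co-parent-only contribution is {C, E}.

{C, E}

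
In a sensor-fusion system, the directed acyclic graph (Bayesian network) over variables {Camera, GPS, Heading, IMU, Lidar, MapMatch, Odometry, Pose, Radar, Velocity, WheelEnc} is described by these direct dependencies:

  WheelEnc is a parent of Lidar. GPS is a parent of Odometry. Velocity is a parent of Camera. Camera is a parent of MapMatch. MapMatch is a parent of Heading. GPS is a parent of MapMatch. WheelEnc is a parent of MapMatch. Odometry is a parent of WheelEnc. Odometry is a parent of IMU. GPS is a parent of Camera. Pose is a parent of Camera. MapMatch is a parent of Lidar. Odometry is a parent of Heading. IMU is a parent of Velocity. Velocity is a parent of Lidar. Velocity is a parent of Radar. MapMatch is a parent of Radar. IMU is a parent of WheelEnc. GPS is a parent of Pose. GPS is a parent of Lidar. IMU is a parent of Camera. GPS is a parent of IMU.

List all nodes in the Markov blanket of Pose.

Parents of Pose: GPS.
Pose has child Camera.
For each child, the remaining parents (spouses of Pose):
  Camera: GPS, IMU, Velocity
Taking the union gives {Camera, GPS, IMU, Velocity}.

{Camera, GPS, IMU, Velocity}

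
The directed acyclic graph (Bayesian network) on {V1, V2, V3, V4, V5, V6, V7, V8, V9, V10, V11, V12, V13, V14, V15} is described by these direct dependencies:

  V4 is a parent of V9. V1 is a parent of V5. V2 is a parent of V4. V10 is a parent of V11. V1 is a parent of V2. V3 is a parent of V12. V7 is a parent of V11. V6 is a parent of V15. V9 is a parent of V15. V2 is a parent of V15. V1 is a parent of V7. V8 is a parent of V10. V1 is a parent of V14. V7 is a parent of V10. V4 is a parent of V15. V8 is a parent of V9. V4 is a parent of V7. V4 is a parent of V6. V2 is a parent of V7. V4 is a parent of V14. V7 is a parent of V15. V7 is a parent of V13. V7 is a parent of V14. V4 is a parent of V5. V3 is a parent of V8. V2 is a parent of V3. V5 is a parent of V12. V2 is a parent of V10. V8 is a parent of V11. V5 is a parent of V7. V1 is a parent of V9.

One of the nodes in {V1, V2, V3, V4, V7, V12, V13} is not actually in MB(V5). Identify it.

A node's Markov blanket = Pa ∪ Ch ∪ (parents of Ch other than the node itself).
Ch(V5) = {V7, V12}.
Pa(V5) = {V1, V4}.
For each child, the remaining parents (spouses of V5):
  parents(V7) \ {V5} = {V1, V2, V4}.
  V12's other parent is V3.
MB(V5) = {V1, V2, V3, V4, V7, V12}.
V13 is neither a parent, child, nor co-parent of V5, so it does not belong.

V13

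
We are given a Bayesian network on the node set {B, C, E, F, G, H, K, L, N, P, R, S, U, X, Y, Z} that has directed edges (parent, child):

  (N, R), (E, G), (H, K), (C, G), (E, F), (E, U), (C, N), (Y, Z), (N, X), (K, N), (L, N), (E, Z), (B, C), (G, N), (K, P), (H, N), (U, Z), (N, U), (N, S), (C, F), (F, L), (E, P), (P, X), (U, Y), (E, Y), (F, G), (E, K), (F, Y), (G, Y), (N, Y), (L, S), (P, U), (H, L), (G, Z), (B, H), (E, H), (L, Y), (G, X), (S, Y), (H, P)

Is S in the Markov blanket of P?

P has parents E, H, K.
Ch(P) = {U, X}.
Co-parents of P (other parents of its children):
  parents(U) \ {P} = {E, N}.
  parents(X) \ {P} = {G, N}.
MB(P) = {E, G, H, K, N, U, X}; S is not in this set.

No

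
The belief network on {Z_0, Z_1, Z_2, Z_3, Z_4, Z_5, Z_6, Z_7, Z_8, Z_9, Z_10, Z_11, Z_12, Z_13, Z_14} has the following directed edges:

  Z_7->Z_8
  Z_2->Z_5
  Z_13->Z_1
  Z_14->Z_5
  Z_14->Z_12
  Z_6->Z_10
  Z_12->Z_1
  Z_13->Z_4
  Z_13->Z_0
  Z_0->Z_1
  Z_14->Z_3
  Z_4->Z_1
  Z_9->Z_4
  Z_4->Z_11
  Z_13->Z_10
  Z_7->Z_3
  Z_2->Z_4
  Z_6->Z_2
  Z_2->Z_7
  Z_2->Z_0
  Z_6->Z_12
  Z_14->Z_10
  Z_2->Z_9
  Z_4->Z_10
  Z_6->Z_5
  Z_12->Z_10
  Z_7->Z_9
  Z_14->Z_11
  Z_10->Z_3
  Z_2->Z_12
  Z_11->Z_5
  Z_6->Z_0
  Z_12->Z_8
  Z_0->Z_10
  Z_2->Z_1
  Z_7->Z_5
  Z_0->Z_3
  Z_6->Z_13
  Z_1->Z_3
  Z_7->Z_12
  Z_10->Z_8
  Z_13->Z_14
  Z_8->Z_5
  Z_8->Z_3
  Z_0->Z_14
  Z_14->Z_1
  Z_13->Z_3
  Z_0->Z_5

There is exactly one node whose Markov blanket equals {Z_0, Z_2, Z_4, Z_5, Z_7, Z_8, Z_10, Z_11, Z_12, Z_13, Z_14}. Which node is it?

Z_6

The target node must have every member of {Z_0, Z_2, Z_4, Z_5, Z_7, Z_8, Z_10, Z_11, Z_12, Z_13, Z_14} as a parent, child, or co-parent, and no others.
Parents of Z_6: none; children: Z_0, Z_2, Z_5, Z_10, Z_12, Z_13; co-parents: Z_0, Z_2, Z_4, Z_7, Z_8, Z_11, Z_12, Z_13, Z_14.
These exactly cover the given set, so the node is Z_6.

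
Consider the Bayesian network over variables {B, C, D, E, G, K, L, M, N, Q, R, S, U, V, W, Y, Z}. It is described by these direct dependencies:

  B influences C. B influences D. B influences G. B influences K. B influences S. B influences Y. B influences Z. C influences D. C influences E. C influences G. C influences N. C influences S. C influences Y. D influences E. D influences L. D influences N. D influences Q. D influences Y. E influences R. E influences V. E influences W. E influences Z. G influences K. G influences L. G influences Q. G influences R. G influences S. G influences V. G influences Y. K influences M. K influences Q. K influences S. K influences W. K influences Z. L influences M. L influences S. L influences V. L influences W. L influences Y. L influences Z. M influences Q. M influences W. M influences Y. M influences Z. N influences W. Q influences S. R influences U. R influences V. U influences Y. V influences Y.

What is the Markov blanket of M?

A node's Markov blanket = Pa ∪ Ch ∪ (parents of Ch other than the node itself).
Parents of M: K, L.
Children of M: Q, W, Y, Z.
Other parents of M's children:
  Q also has parents D, G, K.
  parents(W) \ {M} = {E, K, L, N}.
  Y also has parents B, C, D, G, L, U, V.
  Z also has parents B, E, K, L.
So the Markov blanket of M is {B, C, D, E, G, K, L, N, Q, U, V, W, Y, Z}.

{B, C, D, E, G, K, L, N, Q, U, V, W, Y, Z}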